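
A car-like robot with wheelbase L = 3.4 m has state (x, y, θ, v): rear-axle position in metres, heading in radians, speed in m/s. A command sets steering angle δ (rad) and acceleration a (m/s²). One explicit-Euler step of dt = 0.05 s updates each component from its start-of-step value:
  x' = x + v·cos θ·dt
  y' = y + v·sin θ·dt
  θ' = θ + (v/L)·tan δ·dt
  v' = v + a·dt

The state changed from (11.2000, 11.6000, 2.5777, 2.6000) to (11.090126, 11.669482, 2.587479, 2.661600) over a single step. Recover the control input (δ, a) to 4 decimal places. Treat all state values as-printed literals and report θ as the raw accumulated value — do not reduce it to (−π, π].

a = (v'−v)/dt = (0.061600)/0.05 = 1.2320
Δθ = θ'−θ = 0.009779;  (v·dt/L) = 2.6000·0.05/3.4 = 0.038235
tan δ = Δθ·L/(v·dt) = 0.255758  →  δ = 0.2504

δ = 0.2504, a = 1.2320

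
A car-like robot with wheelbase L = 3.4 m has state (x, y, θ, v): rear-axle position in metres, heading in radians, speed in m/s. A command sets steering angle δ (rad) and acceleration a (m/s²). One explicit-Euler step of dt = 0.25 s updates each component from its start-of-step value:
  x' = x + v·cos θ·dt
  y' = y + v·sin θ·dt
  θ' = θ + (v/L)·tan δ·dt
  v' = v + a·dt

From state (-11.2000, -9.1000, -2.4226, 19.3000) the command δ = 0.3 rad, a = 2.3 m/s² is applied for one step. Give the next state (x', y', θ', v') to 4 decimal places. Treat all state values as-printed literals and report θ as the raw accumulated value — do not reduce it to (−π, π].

x' = -11.2000 + 19.3000·cos(-2.4226)·0.25 = -14.8307
y' = -9.1000 + 19.3000·sin(-2.4226)·0.25 = -12.2779
θ' = -2.4226 + (19.3000/3.4)·tan(0.3)·0.25 = -1.9836
v' = 19.3000 + 2.3000·0.25 = 19.8750

(-14.8307, -12.2779, -1.9836, 19.8750)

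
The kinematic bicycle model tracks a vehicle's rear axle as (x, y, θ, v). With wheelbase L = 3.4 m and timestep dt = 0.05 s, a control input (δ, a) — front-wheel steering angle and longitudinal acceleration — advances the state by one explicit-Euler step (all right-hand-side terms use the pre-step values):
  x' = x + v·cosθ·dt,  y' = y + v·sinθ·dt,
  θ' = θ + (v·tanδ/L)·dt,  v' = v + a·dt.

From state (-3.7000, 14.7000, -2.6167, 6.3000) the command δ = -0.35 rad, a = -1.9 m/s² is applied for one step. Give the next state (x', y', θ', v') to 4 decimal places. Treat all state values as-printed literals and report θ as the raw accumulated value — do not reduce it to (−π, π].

(-3.9726, 14.5421, -2.6505, 6.2050)

x' = -3.7000 + 6.3000·cos(-2.6167)·0.05 = -3.9726
y' = 14.7000 + 6.3000·sin(-2.6167)·0.05 = 14.5421
θ' = -2.6167 + (6.3000/3.4)·tan(-0.35)·0.05 = -2.6505
v' = 6.3000 − 1.9000·0.05 = 6.2050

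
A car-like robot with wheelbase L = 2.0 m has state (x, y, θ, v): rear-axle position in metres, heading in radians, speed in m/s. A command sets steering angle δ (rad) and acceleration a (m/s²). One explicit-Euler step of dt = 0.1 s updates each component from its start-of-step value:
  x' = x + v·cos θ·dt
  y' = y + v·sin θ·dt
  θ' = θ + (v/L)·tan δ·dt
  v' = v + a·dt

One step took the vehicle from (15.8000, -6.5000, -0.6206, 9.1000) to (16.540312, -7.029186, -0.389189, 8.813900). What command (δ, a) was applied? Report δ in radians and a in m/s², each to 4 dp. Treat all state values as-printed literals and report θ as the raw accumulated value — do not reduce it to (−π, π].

a = (v'−v)/dt = (-0.286100)/0.1 = -2.8610
Δθ = θ'−θ = 0.231411;  (v·dt/L) = 9.1000·0.1/2.0 = 0.455000
tan δ = Δθ·L/(v·dt) = 0.508596  →  δ = 0.4705

δ = 0.4705, a = -2.8610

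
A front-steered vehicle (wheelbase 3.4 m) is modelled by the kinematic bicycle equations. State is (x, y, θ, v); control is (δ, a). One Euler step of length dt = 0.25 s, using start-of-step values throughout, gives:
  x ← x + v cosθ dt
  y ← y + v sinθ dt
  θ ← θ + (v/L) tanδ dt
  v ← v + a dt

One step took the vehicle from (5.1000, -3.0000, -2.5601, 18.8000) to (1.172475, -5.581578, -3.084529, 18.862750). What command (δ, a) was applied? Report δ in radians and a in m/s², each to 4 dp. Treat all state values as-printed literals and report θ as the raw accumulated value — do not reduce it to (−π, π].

a = (v'−v)/dt = (0.062750)/0.25 = 0.2510
Δθ = θ'−θ = -0.524429;  (v·dt/L) = 18.8000·0.25/3.4 = 1.382353
tan δ = Δθ·L/(v·dt) = -0.379374  →  δ = -0.3626

δ = -0.3626, a = 0.2510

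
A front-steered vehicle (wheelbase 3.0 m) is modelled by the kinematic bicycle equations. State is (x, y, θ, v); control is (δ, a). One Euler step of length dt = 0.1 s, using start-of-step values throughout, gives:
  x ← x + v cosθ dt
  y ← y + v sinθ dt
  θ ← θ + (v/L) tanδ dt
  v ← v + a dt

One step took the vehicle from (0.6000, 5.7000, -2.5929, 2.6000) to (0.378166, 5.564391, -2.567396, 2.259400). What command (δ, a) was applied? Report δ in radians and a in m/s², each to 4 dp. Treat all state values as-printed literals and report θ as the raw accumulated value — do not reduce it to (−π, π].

a = (v'−v)/dt = (-0.340600)/0.1 = -3.4060
Δθ = θ'−θ = 0.025504;  (v·dt/L) = 2.6000·0.1/3.0 = 0.086667
tan δ = Δθ·L/(v·dt) = 0.294277  →  δ = 0.2862

δ = 0.2862, a = -3.4060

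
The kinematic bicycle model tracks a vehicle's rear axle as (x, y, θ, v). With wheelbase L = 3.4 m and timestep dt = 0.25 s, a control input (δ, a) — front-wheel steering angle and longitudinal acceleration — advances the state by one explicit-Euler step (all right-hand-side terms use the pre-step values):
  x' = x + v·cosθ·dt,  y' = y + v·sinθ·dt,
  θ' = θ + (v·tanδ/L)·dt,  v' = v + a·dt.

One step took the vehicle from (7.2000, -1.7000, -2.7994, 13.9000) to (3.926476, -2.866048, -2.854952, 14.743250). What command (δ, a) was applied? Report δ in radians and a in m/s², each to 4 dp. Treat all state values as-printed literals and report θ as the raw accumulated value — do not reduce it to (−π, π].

δ = -0.0543, a = 3.3730

a = (v'−v)/dt = (0.843250)/0.25 = 3.3730
Δθ = θ'−θ = -0.055552;  (v·dt/L) = 13.9000·0.25/3.4 = 1.022059
tan δ = Δθ·L/(v·dt) = -0.054353  →  δ = -0.0543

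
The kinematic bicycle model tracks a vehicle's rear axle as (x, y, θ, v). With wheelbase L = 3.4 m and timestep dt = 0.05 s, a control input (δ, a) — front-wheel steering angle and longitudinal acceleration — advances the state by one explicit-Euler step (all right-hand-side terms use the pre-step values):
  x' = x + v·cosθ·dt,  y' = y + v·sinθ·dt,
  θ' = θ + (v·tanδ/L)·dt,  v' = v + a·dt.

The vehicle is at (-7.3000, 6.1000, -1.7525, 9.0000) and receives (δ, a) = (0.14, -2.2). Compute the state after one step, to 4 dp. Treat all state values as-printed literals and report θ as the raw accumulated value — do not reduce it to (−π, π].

x' = -7.3000 + 9.0000·cos(-1.7525)·0.05 = -7.3813
y' = 6.1000 + 9.0000·sin(-1.7525)·0.05 = 5.6574
θ' = -1.7525 + (9.0000/3.4)·tan(0.14)·0.05 = -1.7338
v' = 9.0000 − 2.2000·0.05 = 8.8900

(-7.3813, 5.6574, -1.7338, 8.8900)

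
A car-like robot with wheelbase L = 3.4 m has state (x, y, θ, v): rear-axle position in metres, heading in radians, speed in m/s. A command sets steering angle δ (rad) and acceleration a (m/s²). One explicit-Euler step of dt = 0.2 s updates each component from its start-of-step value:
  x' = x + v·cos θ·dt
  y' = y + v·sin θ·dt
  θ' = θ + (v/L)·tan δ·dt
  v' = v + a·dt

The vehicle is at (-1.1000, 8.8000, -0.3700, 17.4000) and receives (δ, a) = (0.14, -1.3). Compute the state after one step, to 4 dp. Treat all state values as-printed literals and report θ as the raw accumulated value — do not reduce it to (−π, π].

(2.1445, 7.5416, -0.2258, 17.1400)

x' = -1.1000 + 17.4000·cos(-0.3700)·0.2 = 2.1445
y' = 8.8000 + 17.4000·sin(-0.3700)·0.2 = 7.5416
θ' = -0.3700 + (17.4000/3.4)·tan(0.14)·0.2 = -0.2258
v' = 17.4000 − 1.3000·0.2 = 17.1400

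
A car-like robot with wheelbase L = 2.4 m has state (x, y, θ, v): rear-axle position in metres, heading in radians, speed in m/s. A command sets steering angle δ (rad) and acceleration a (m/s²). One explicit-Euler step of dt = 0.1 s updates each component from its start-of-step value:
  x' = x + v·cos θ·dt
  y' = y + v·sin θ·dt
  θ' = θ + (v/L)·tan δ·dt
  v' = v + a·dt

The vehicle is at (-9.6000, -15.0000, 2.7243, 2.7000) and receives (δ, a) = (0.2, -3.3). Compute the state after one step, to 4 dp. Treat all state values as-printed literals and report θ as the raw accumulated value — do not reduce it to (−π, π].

(-9.8468, -14.8906, 2.7471, 2.3700)

x' = -9.6000 + 2.7000·cos(2.7243)·0.1 = -9.8468
y' = -15.0000 + 2.7000·sin(2.7243)·0.1 = -14.8906
θ' = 2.7243 + (2.7000/2.4)·tan(0.2)·0.1 = 2.7471
v' = 2.7000 − 3.3000·0.1 = 2.3700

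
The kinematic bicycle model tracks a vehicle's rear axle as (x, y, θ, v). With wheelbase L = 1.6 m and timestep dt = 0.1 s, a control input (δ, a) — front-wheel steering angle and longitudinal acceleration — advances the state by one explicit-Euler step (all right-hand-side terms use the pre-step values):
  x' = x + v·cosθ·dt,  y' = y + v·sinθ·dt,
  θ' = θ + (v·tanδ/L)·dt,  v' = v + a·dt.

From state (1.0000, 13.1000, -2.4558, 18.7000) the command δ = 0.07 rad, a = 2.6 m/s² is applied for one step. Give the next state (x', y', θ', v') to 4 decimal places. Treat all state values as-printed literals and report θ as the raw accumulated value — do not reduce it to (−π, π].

(-0.4472, 11.9158, -2.3739, 18.9600)

x' = 1.0000 + 18.7000·cos(-2.4558)·0.1 = -0.4472
y' = 13.1000 + 18.7000·sin(-2.4558)·0.1 = 11.9158
θ' = -2.4558 + (18.7000/1.6)·tan(0.07)·0.1 = -2.3739
v' = 18.7000 + 2.6000·0.1 = 18.9600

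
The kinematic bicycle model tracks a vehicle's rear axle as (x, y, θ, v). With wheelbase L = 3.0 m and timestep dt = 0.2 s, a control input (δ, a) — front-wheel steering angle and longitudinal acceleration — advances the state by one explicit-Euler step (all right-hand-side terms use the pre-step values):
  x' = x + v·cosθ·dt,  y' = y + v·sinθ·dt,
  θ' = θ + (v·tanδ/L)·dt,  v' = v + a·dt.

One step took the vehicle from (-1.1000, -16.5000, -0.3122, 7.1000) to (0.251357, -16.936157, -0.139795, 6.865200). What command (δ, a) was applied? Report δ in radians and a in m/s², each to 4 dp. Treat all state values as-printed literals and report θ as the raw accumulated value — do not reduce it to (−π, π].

δ = 0.3493, a = -1.1740

a = (v'−v)/dt = (-0.234800)/0.2 = -1.1740
Δθ = θ'−θ = 0.172405;  (v·dt/L) = 7.1000·0.2/3.0 = 0.473333
tan δ = Δθ·L/(v·dt) = 0.364236  →  δ = 0.3493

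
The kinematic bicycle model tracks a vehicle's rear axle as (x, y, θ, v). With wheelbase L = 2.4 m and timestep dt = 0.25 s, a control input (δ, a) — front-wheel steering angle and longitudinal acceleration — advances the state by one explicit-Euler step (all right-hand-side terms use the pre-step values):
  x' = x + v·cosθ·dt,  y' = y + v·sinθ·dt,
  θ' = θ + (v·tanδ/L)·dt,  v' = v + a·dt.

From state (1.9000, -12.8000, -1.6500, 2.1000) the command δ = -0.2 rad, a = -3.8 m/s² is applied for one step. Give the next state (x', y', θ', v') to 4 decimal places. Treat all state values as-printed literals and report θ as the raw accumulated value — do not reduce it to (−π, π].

x' = 1.9000 + 2.1000·cos(-1.6500)·0.25 = 1.8585
y' = -12.8000 + 2.1000·sin(-1.6500)·0.25 = -13.3234
θ' = -1.6500 + (2.1000/2.4)·tan(-0.2)·0.25 = -1.6943
v' = 2.1000 − 3.8000·0.25 = 1.1500

(1.8585, -13.3234, -1.6943, 1.1500)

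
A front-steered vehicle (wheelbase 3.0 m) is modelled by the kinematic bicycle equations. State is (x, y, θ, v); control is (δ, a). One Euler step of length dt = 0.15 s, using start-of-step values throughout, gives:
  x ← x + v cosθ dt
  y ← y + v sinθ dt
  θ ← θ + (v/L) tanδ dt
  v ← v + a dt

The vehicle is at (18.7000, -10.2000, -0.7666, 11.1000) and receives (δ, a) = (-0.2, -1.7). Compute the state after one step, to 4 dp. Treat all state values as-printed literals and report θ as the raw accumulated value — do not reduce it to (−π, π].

x' = 18.7000 + 11.1000·cos(-0.7666)·0.15 = 19.8993
y' = -10.2000 + 11.1000·sin(-0.7666)·0.15 = -11.3550
θ' = -0.7666 + (11.1000/3.0)·tan(-0.2)·0.15 = -0.8791
v' = 11.1000 − 1.7000·0.15 = 10.8450

(19.8993, -11.3550, -0.8791, 10.8450)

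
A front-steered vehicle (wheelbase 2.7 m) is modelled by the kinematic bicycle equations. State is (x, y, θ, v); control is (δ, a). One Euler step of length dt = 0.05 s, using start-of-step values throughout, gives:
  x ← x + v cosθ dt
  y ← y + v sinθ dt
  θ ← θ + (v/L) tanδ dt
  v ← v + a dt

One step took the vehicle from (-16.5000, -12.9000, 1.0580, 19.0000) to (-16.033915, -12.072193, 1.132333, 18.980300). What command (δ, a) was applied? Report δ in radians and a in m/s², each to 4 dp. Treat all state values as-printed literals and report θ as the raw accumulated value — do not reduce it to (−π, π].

a = (v'−v)/dt = (-0.019700)/0.05 = -0.3940
Δθ = θ'−θ = 0.074333;  (v·dt/L) = 19.0000·0.05/2.7 = 0.351852
tan δ = Δθ·L/(v·dt) = 0.211262  →  δ = 0.2082

δ = 0.2082, a = -0.3940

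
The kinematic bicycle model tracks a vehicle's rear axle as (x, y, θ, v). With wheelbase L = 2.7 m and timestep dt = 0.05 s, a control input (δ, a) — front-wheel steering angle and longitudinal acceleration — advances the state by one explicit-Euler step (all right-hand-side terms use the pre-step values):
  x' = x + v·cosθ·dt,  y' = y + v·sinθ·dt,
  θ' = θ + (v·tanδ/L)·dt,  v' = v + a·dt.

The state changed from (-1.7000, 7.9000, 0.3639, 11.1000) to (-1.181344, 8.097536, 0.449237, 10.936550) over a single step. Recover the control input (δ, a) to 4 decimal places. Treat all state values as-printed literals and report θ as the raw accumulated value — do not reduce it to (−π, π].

a = (v'−v)/dt = (-0.163450)/0.05 = -3.2690
Δθ = θ'−θ = 0.085337;  (v·dt/L) = 11.1000·0.05/2.7 = 0.205556
tan δ = Δθ·L/(v·dt) = 0.415153  →  δ = 0.3935

δ = 0.3935, a = -3.2690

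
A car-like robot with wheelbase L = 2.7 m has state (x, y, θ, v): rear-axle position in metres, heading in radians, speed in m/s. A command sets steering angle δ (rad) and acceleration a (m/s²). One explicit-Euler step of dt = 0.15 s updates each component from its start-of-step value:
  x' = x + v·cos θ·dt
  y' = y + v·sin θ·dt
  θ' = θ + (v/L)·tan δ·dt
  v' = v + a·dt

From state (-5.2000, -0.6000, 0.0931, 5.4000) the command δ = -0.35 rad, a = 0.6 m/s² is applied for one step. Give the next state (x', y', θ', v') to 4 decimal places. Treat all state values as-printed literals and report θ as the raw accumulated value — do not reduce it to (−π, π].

(-4.3935, -0.5247, -0.0164, 5.4900)

x' = -5.2000 + 5.4000·cos(0.0931)·0.15 = -4.3935
y' = -0.6000 + 5.4000·sin(0.0931)·0.15 = -0.5247
θ' = 0.0931 + (5.4000/2.7)·tan(-0.35)·0.15 = -0.0164
v' = 5.4000 + 0.6000·0.15 = 5.4900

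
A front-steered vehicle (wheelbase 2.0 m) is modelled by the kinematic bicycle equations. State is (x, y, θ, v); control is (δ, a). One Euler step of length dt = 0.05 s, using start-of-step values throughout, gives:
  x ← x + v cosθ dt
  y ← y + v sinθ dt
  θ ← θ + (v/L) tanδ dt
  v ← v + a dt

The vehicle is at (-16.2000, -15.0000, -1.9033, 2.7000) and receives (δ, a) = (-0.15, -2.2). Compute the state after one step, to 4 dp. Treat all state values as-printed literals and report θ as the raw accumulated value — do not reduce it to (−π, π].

x' = -16.2000 + 2.7000·cos(-1.9033)·0.05 = -16.2441
y' = -15.0000 + 2.7000·sin(-1.9033)·0.05 = -15.1276
θ' = -1.9033 + (2.7000/2.0)·tan(-0.15)·0.05 = -1.9135
v' = 2.7000 − 2.2000·0.05 = 2.5900

(-16.2441, -15.1276, -1.9135, 2.5900)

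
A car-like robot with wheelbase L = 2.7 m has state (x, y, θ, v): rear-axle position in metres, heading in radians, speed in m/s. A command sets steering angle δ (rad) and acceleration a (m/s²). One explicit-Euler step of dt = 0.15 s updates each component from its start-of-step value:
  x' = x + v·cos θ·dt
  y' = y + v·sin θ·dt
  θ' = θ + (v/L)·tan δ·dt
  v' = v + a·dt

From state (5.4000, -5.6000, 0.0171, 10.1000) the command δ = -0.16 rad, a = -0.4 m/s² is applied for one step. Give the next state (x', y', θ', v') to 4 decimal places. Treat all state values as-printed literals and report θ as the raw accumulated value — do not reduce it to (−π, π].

(6.9148, -5.5741, -0.0735, 10.0400)

x' = 5.4000 + 10.1000·cos(0.0171)·0.15 = 6.9148
y' = -5.6000 + 10.1000·sin(0.0171)·0.15 = -5.5741
θ' = 0.0171 + (10.1000/2.7)·tan(-0.16)·0.15 = -0.0735
v' = 10.1000 − 0.4000·0.15 = 10.0400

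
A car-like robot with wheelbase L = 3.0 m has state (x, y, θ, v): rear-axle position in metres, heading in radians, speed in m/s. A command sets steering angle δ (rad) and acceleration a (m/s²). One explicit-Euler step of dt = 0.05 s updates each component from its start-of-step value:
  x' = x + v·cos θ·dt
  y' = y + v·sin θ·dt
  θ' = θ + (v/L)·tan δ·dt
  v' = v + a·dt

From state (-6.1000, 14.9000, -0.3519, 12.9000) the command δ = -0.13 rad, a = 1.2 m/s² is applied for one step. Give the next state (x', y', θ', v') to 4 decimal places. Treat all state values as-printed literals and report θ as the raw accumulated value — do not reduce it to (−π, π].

(-5.4945, 14.6777, -0.3800, 12.9600)

x' = -6.1000 + 12.9000·cos(-0.3519)·0.05 = -5.4945
y' = 14.9000 + 12.9000·sin(-0.3519)·0.05 = 14.6777
θ' = -0.3519 + (12.9000/3.0)·tan(-0.13)·0.05 = -0.3800
v' = 12.9000 + 1.2000·0.05 = 12.9600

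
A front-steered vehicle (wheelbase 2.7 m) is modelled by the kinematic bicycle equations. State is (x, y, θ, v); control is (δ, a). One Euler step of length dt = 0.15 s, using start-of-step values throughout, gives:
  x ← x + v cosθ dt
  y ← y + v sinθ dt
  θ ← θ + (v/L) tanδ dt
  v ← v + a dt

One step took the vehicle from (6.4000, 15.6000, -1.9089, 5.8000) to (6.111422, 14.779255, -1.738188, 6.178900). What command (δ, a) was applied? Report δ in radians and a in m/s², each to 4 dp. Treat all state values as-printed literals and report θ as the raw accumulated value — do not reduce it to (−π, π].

a = (v'−v)/dt = (0.378900)/0.15 = 2.5260
Δθ = θ'−θ = 0.170712;  (v·dt/L) = 5.8000·0.15/2.7 = 0.322222
tan δ = Δθ·L/(v·dt) = 0.529796  →  δ = 0.4872

δ = 0.4872, a = 2.5260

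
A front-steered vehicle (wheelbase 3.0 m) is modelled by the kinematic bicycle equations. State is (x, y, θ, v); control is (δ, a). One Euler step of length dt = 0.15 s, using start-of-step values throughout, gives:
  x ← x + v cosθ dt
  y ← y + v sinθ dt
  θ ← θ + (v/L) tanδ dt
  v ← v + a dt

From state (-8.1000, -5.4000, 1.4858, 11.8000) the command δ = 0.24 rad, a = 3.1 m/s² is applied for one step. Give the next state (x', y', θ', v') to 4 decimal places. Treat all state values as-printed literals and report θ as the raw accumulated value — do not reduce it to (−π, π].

x' = -8.1000 + 11.8000·cos(1.4858)·0.15 = -7.9497
y' = -5.4000 + 11.8000·sin(1.4858)·0.15 = -3.6364
θ' = 1.4858 + (11.8000/3.0)·tan(0.24)·0.15 = 1.6302
v' = 11.8000 + 3.1000·0.15 = 12.2650

(-7.9497, -3.6364, 1.6302, 12.2650)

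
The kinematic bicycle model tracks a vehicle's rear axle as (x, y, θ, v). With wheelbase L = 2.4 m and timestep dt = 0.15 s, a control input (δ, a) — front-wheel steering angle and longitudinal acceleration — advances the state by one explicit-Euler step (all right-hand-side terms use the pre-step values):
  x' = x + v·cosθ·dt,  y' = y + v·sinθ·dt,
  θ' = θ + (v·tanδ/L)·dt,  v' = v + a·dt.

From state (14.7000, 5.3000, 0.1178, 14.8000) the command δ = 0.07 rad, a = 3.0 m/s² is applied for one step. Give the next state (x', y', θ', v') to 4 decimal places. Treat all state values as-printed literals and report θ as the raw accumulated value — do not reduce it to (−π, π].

(16.9046, 5.5609, 0.1827, 15.2500)

x' = 14.7000 + 14.8000·cos(0.1178)·0.15 = 16.9046
y' = 5.3000 + 14.8000·sin(0.1178)·0.15 = 5.5609
θ' = 0.1178 + (14.8000/2.4)·tan(0.07)·0.15 = 0.1827
v' = 14.8000 + 3.0000·0.15 = 15.2500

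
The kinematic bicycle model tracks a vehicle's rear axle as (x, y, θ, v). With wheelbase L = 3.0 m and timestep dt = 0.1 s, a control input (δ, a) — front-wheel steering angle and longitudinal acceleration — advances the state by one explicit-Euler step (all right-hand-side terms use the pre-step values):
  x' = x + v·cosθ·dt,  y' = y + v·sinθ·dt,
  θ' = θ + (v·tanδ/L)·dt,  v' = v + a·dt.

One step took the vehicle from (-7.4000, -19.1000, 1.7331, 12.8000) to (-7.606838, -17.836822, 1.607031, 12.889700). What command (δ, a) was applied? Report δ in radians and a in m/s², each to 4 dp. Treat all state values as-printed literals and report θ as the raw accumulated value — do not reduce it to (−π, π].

δ = -0.2873, a = 0.8970

a = (v'−v)/dt = (0.089700)/0.1 = 0.8970
Δθ = θ'−θ = -0.126069;  (v·dt/L) = 12.8000·0.1/3.0 = 0.426667
tan δ = Δθ·L/(v·dt) = -0.295474  →  δ = -0.2873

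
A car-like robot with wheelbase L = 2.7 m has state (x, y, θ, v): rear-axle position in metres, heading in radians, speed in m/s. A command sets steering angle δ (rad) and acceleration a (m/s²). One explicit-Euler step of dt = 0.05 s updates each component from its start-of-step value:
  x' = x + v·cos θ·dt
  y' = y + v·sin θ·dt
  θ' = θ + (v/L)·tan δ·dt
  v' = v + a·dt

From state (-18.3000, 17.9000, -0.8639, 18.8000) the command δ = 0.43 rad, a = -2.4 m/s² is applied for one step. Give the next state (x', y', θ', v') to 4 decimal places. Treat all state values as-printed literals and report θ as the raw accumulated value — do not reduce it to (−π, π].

x' = -18.3000 + 18.8000·cos(-0.8639)·0.05 = -17.6895
y' = 17.9000 + 18.8000·sin(-0.8639)·0.05 = 17.1852
θ' = -0.8639 + (18.8000/2.7)·tan(0.43)·0.05 = -0.7042
v' = 18.8000 − 2.4000·0.05 = 18.6800

(-17.6895, 17.1852, -0.7042, 18.6800)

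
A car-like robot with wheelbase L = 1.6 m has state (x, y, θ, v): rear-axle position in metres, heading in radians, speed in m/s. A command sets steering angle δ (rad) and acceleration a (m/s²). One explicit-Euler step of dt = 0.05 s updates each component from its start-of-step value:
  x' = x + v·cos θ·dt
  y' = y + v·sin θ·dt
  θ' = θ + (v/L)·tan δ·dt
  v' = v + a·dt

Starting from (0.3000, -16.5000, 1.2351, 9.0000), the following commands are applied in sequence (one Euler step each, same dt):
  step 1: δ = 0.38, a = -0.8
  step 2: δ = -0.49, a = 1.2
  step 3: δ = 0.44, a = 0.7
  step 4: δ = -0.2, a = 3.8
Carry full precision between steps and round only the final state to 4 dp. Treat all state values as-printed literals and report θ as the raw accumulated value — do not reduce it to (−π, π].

(0.8193, -14.7784, 1.2734, 9.2450)

after step 1 (δ=0.38, a=-0.8): (0.448242, -16.075118, 1.347435, 8.960000)
after step 2 (δ=-0.49, a=1.2): (0.547478, -15.638248, 1.198086, 9.020000)
after step 3 (δ=0.44, a=0.7): (0.711706, -15.218211, 1.330787, 9.055000)
after step 4 (δ=-0.2, a=3.8): (0.819329, -14.778439, 1.273427, 9.245000)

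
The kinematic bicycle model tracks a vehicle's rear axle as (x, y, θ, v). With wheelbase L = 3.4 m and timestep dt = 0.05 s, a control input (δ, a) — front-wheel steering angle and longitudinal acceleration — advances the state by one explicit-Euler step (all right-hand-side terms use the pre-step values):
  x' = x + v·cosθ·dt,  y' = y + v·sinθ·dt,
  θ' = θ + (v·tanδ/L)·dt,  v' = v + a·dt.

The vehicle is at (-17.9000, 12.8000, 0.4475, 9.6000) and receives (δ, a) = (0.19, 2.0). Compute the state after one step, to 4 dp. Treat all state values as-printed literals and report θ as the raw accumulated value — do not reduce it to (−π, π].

(-17.4673, 13.0077, 0.4747, 9.7000)

x' = -17.9000 + 9.6000·cos(0.4475)·0.05 = -17.4673
y' = 12.8000 + 9.6000·sin(0.4475)·0.05 = 13.0077
θ' = 0.4475 + (9.6000/3.4)·tan(0.19)·0.05 = 0.4747
v' = 9.6000 + 2.0000·0.05 = 9.7000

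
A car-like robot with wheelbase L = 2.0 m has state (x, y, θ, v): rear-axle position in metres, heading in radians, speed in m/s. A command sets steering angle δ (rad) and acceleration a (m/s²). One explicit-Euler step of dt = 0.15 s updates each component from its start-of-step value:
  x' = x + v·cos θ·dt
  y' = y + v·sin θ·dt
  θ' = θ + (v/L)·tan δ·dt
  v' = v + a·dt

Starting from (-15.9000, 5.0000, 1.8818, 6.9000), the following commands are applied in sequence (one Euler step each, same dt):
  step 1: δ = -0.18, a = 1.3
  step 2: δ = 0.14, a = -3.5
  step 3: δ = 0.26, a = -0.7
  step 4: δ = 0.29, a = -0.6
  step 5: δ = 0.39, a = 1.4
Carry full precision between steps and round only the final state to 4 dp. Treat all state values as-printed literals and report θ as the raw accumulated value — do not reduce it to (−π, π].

after step 1 (δ=-0.18, a=1.3): (-16.216725, 5.985348, 1.787631, 7.095000)
after step 2 (δ=0.14, a=-3.5): (-16.445687, 7.024677, 1.862619, 6.570000)
after step 3 (δ=0.26, a=-0.7): (-16.729213, 7.968511, 1.993701, 6.465000)
after step 4 (δ=0.29, a=-0.6): (-17.127209, 8.852827, 2.138394, 6.375000)
after step 5 (δ=0.39, a=1.4): (-17.641297, 9.659132, 2.334929, 6.585000)

(-17.6413, 9.6591, 2.3349, 6.5850)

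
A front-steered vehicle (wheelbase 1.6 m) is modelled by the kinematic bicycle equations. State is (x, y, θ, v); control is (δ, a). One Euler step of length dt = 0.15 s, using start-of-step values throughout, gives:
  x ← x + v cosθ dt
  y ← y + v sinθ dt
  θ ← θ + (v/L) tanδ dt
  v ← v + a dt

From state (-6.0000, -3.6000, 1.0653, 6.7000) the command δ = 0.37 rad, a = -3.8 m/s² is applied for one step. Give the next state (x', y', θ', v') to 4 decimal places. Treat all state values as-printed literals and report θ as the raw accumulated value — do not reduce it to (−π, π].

x' = -6.0000 + 6.7000·cos(1.0653)·0.15 = -5.5133
y' = -3.6000 + 6.7000·sin(1.0653)·0.15 = -2.7207
θ' = 1.0653 + (6.7000/1.6)·tan(0.37)·0.15 = 1.3089
v' = 6.7000 − 3.8000·0.15 = 6.1300

(-5.5133, -2.7207, 1.3089, 6.1300)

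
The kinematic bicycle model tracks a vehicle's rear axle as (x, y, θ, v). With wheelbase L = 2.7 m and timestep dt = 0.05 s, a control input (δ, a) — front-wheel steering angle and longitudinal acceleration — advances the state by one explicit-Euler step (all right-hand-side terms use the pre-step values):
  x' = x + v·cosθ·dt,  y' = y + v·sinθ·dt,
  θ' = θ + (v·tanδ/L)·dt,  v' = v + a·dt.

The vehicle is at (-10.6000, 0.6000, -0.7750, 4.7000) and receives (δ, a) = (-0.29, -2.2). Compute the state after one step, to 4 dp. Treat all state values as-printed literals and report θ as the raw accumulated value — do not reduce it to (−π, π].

(-10.4321, 0.4356, -0.8010, 4.5900)

x' = -10.6000 + 4.7000·cos(-0.7750)·0.05 = -10.4321
y' = 0.6000 + 4.7000·sin(-0.7750)·0.05 = 0.4356
θ' = -0.7750 + (4.7000/2.7)·tan(-0.29)·0.05 = -0.8010
v' = 4.7000 − 2.2000·0.05 = 4.5900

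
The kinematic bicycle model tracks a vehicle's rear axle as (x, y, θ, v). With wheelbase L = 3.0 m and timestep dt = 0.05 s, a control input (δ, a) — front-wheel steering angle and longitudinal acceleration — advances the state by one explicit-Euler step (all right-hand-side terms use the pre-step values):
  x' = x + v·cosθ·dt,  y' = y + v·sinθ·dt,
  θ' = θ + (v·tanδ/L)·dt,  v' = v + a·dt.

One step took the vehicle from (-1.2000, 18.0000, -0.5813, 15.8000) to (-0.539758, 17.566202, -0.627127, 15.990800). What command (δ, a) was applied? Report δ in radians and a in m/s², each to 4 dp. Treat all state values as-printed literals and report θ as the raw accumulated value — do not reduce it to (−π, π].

a = (v'−v)/dt = (0.190800)/0.05 = 3.8160
Δθ = θ'−θ = -0.045827;  (v·dt/L) = 15.8000·0.05/3.0 = 0.263333
tan δ = Δθ·L/(v·dt) = -0.174027  →  δ = -0.1723

δ = -0.1723, a = 3.8160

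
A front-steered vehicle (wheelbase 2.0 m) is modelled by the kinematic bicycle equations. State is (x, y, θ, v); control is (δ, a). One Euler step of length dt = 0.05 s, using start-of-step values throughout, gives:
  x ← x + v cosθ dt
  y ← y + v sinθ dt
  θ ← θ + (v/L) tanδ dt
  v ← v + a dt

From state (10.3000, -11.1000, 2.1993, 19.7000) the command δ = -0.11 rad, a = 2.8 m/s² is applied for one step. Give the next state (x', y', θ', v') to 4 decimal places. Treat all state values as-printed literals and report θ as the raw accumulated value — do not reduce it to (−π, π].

(9.7209, -10.3032, 2.1449, 19.8400)

x' = 10.3000 + 19.7000·cos(2.1993)·0.05 = 9.7209
y' = -11.1000 + 19.7000·sin(2.1993)·0.05 = -10.3032
θ' = 2.1993 + (19.7000/2.0)·tan(-0.11)·0.05 = 2.1449
v' = 19.7000 + 2.8000·0.05 = 19.8400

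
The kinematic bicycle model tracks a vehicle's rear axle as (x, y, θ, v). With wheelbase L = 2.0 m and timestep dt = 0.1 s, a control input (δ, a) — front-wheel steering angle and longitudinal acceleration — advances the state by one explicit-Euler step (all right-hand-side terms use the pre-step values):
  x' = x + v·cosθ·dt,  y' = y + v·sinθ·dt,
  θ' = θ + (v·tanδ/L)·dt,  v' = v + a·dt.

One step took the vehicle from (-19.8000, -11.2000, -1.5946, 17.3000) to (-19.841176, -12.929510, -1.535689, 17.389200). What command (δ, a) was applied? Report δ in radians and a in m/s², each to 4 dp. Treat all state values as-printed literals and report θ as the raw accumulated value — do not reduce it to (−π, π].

a = (v'−v)/dt = (0.089200)/0.1 = 0.8920
Δθ = θ'−θ = 0.058911;  (v·dt/L) = 17.3000·0.1/2.0 = 0.865000
tan δ = Δθ·L/(v·dt) = 0.068105  →  δ = 0.0680

δ = 0.0680, a = 0.8920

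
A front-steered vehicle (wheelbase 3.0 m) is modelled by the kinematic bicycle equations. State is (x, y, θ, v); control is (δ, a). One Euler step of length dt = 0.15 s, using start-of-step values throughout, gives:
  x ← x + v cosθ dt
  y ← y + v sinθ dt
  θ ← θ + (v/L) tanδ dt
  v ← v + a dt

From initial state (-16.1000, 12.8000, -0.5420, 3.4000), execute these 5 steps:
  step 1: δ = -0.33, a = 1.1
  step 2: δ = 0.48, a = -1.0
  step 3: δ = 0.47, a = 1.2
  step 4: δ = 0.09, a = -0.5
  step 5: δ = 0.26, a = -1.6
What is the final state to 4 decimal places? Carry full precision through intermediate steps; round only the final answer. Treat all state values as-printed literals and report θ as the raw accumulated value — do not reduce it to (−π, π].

(-13.7965, 11.5579, -0.3577, 3.2800)

after step 1 (δ=-0.33, a=1.1): (-15.663094, 12.536916, -0.600229, 3.565000)
after step 2 (δ=0.48, a=-1.0): (-15.221815, 12.234873, -0.507430, 3.415000)
after step 3 (δ=0.47, a=1.2): (-14.774110, 11.985953, -0.420695, 3.595000)
after step 4 (δ=0.09, a=-0.5): (-14.281880, 11.765726, -0.404474, 3.520000)
after step 5 (δ=0.26, a=-1.6): (-13.796485, 11.557940, -0.357654, 3.280000)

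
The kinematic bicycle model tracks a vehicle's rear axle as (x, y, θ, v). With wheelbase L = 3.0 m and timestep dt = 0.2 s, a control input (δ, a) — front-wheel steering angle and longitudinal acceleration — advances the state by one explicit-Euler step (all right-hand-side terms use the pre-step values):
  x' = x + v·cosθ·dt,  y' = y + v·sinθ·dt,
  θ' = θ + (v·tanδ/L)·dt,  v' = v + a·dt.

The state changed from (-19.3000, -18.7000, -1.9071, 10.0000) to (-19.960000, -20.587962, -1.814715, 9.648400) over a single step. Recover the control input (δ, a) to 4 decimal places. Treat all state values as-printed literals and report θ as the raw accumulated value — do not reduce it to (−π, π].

a = (v'−v)/dt = (-0.351600)/0.2 = -1.7580
Δθ = θ'−θ = 0.092385;  (v·dt/L) = 10.0000·0.2/3.0 = 0.666667
tan δ = Δθ·L/(v·dt) = 0.138577  →  δ = 0.1377

δ = 0.1377, a = -1.7580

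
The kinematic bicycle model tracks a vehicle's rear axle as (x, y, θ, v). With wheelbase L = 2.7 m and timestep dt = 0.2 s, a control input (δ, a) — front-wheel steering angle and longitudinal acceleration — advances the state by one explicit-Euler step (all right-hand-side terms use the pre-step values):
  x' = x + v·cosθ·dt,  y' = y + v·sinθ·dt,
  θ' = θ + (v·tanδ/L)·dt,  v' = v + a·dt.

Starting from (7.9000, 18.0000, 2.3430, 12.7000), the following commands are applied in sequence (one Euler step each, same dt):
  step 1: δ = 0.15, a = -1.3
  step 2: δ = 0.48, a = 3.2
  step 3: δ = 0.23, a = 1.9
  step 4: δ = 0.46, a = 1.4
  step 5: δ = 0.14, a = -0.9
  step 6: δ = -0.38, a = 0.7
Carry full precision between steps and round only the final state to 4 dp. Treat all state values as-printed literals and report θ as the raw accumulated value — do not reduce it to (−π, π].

(-5.5539, 18.5189, 3.4280, 13.7000)

after step 1 (δ=0.15, a=-1.3): (6.127802, 19.819592, 2.485179, 12.440000)
after step 2 (δ=0.48, a=3.2): (4.156844, 21.337968, 2.964912, 13.080000)
after step 3 (δ=0.23, a=1.9): (1.581568, 21.797763, 3.191771, 13.460000)
after step 4 (δ=0.46, a=1.4): (-1.107044, 21.662739, 3.685752, 13.740000)
after step 5 (δ=0.14, a=-0.9): (-3.458130, 20.240102, 3.829179, 13.560000)
after step 6 (δ=-0.38, a=0.7): (-5.553910, 18.518866, 3.427991, 13.700000)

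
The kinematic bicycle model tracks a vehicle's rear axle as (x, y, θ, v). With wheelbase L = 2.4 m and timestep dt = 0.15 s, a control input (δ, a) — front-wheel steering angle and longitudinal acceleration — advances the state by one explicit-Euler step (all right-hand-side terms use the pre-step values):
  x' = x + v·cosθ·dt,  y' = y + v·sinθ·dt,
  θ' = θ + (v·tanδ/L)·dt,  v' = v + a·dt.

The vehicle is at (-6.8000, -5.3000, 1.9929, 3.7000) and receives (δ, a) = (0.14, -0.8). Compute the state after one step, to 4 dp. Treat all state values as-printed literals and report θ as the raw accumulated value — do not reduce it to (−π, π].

x' = -6.8000 + 3.7000·cos(1.9929)·0.15 = -7.0274
y' = -5.3000 + 3.7000·sin(1.9929)·0.15 = -4.7937
θ' = 1.9929 + (3.7000/2.4)·tan(0.14)·0.15 = 2.0255
v' = 3.7000 − 0.8000·0.15 = 3.5800

(-7.0274, -4.7937, 2.0255, 3.5800)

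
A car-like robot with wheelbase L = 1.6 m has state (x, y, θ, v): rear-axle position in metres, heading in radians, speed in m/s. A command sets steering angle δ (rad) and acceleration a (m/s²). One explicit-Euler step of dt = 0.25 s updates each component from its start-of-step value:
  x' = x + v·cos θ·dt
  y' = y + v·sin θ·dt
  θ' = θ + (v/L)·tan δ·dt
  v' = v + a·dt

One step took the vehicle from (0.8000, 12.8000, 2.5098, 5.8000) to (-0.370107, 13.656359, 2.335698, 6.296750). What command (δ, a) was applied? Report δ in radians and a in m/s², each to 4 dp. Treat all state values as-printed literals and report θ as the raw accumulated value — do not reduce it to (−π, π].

δ = -0.1898, a = 1.9870

a = (v'−v)/dt = (0.496750)/0.25 = 1.9870
Δθ = θ'−θ = -0.174102;  (v·dt/L) = 5.8000·0.25/1.6 = 0.906250
tan δ = Δθ·L/(v·dt) = -0.192113  →  δ = -0.1898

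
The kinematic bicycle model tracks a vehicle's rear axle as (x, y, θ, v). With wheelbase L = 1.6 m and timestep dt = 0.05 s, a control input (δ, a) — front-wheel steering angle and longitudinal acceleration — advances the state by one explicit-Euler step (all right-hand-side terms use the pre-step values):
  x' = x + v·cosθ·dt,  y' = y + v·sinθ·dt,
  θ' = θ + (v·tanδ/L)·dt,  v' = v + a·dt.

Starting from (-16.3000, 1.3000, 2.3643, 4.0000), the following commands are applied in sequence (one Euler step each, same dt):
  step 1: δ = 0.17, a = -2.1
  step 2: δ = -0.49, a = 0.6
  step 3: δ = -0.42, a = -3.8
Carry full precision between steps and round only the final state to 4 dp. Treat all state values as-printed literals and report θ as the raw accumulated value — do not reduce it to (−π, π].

(-16.7181, 1.7174, 2.2661, 3.7350)

after step 1 (δ=0.17, a=-2.1): (-16.442563, 1.440270, 2.385757, 3.895000)
after step 2 (δ=-0.49, a=0.6): (-16.584282, 1.573849, 2.320834, 3.925000)
after step 3 (δ=-0.42, a=-3.8): (-16.718059, 1.717438, 2.266059, 3.735000)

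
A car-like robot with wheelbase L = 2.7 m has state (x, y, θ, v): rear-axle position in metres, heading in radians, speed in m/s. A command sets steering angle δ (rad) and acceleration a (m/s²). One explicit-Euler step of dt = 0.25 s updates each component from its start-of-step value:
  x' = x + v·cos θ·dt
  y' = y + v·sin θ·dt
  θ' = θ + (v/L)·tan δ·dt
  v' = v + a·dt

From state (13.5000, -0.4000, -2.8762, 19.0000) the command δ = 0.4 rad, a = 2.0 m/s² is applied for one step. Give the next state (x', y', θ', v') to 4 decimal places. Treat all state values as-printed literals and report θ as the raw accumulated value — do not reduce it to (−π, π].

x' = 13.5000 + 19.0000·cos(-2.8762)·0.25 = 8.9163
y' = -0.4000 + 19.0000·sin(-2.8762)·0.25 = -1.6459
θ' = -2.8762 + (19.0000/2.7)·tan(0.4)·0.25 = -2.1324
v' = 19.0000 + 2.0000·0.25 = 19.5000

(8.9163, -1.6459, -2.1324, 19.5000)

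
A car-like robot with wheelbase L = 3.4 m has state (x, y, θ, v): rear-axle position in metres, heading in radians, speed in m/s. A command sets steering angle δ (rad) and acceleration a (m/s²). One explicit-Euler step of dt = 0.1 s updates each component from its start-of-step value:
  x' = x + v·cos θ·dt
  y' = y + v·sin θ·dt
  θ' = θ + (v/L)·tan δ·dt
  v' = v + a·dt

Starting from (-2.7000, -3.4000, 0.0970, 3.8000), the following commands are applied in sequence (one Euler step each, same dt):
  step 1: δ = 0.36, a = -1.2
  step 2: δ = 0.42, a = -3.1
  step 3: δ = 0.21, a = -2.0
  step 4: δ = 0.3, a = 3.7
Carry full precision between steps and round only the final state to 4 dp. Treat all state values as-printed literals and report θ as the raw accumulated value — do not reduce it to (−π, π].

after step 1 (δ=0.36, a=-1.2): (-2.321786, -3.363198, 0.139069, 3.680000)
after step 2 (δ=0.42, a=-3.1): (-1.957339, -3.312185, 0.187403, 3.370000)
after step 3 (δ=0.21, a=-2.0): (-1.626240, -3.249399, 0.208530, 3.170000)
after step 4 (δ=0.3, a=3.7): (-1.316107, -3.183774, 0.237371, 3.540000)

(-1.3161, -3.1838, 0.2374, 3.5400)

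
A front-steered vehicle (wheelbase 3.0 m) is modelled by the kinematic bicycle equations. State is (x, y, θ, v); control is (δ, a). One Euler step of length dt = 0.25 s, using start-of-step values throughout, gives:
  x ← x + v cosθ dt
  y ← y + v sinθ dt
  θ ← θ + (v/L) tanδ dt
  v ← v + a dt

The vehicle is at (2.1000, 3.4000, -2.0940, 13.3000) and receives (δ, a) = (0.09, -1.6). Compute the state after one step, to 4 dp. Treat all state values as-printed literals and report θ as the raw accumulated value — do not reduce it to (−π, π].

(0.4386, 0.5198, -1.9940, 12.9000)

x' = 2.1000 + 13.3000·cos(-2.0940)·0.25 = 0.4386
y' = 3.4000 + 13.3000·sin(-2.0940)·0.25 = 0.5198
θ' = -2.0940 + (13.3000/3.0)·tan(0.09)·0.25 = -1.9940
v' = 13.3000 − 1.6000·0.25 = 12.9000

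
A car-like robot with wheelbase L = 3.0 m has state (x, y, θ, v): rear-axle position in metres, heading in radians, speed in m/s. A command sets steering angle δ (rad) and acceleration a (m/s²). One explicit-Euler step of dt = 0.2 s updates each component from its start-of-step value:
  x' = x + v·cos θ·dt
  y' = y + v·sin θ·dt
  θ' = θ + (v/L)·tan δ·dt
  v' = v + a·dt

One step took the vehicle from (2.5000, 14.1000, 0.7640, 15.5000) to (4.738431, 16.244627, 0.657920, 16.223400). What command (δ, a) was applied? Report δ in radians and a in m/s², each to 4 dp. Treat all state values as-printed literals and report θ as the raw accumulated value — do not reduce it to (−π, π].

δ = -0.1023, a = 3.6170

a = (v'−v)/dt = (0.723400)/0.2 = 3.6170
Δθ = θ'−θ = -0.106080;  (v·dt/L) = 15.5000·0.2/3.0 = 1.033333
tan δ = Δθ·L/(v·dt) = -0.102658  →  δ = -0.1023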